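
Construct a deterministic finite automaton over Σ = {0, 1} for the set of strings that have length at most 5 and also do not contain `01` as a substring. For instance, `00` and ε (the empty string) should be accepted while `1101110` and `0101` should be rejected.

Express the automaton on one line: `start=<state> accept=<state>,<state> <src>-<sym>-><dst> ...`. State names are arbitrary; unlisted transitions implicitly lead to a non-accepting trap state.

Run two small machines in parallel and take their product. The first has 7 states tracking the input length, saturating at 6; the second has 3 states tracking partial matches of the forbidden pattern `01`. A product state is a pair (one from each), accepting exactly when both do.
          0    1  
>* q0     q1   q2 
 * q1     q3   q4 
 * q2     q3   q5 
 * q3     q6   q7 
   q4     q7   q7 
 * q5     q6   q8 
 * q6     q9  q10 
   q7    q10  q10 
 * q8     q9  q11 
 * q9    q12  q13 
   q10   q13  q13 
 * q11   q12  q14 
 * q12   q15  q16 
   q13   q16  q16 
 * q14   q15  q17 
   q15   q15  q16 
   q16   q16  q16 
   q17   q15  q17 
(> = start, * = accepting)

start=q0 accept=q0,q1,q2,q3,q5,q6,q8,q9,q11,q12,q14 q0-0->q1 q0-1->q2 q1-0->q3 q1-1->q4 q2-0->q3 q2-1->q5 q3-0->q6 q3-1->q7 q4-0->q7 q4-1->q7 q5-0->q6 q5-1->q8 q6-0->q9 q6-1->q10 q7-0->q10 q7-1->q10 q8-0->q9 q8-1->q11 q9-0->q12 q9-1->q13 q10-0->q13 q10-1->q13 q11-0->q12 q11-1->q14 q12-0->q15 q12-1->q16 q13-0->q16 q13-1->q16 q14-0->q15 q14-1->q17 q15-0->q15 q15-1->q16 q16-0->q16 q16-1->q16 q17-0->q15 q17-1->q17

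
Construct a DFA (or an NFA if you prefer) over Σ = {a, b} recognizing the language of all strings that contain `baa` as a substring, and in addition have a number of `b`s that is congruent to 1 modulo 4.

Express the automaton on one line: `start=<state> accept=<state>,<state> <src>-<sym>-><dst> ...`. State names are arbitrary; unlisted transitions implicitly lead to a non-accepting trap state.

start=q0 accept=q4 q0-a->q0 q0-b->q1 q1-a->q2 q1-b->q3 q2-a->q4 q2-b->q3 q3-a->q5 q3-b->q6 q4-a->q4 q4-b->q7 q5-a->q7 q5-b->q6 q6-a->q8 q6-b->q9 q7-a->q7 q7-b->q10 q8-a->q10 q8-b->q9 q9-a->q11 q9-b->q1 q10-a->q10 q10-b->q12 q11-a->q12 q11-b->q1 q12-a->q12 q12-b->q4

Build one automaton per condition and run them in lockstep. One (4 states) tracks whether and how much of `baa` has been seen; the other (4 states) tracks the count of `b`s modulo 4. Each combined state is a pair, one component from each; accept when both components accept.
With 13 states:
          a    b  
>  q0     q0   q1 
   q1     q2   q3 
   q2     q4   q3 
   q3     q5   q6 
 * q4     q4   q7 
   q5     q7   q6 
   q6     q8   q9 
   q7     q7  q10 
   q8    q10   q9 
   q9    q11   q1 
   q10   q10  q12 
   q11   q12   q1 
   q12   q12   q4 
(> = start, * = accepting)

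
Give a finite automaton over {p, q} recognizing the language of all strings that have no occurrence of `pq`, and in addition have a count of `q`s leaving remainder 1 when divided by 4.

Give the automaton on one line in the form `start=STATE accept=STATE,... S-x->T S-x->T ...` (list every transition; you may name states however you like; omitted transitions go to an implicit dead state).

Handle the two conditions separately and then intersect. The first has 3 states tracking partial matches of the forbidden pattern `pq`; the second has 4 states tracking the count of `q`s modulo 4. A product state is a pair (one from each), accepting exactly when both do. After merging equivalent states the machine shrinks.
A 6-state machine:
        p   q  
>  s0   s1  s2 
   s1   s1  s1 
 * s2   s3  s4 
 * s3   s3  s1 
   s4   s1  s5 
   s5   s1  s0 
(> = start, * = accepting)

start=s0 accept=s2,s3 s0-p->s1 s0-q->s2 s1-p->s1 s1-q->s1 s2-p->s3 s2-q->s4 s3-p->s3 s3-q->s1 s4-p->s1 s4-q->s5 s5-p->s1 s5-q->s0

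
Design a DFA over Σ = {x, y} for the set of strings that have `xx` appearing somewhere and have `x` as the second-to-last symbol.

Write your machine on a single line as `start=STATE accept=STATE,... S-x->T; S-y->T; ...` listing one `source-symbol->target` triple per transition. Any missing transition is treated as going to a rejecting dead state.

start=q0; accept=q2,q3; q0-x->q1; q0-y->q0; q1-x->q2; q1-y->q0; q2-x->q2; q2-y->q3; q3-x->q4; q3-y->q5; q4-x->q2; q4-y->q3; q5-x->q4; q5-y->q5

Run two small machines in parallel and take their product. The first has 3 states tracking whether and how much of `xx` has been seen; the second has 7 states tracking the last 2 symbols read. A product state is a pair (one from each), accepting exactly when both do. After merging equivalent states the machine shrinks.
        x   y  
>  q0   q1  q0 
   q1   q2  q0 
 * q2   q2  q3 
 * q3   q4  q5 
   q4   q2  q3 
   q5   q4  q5 
(> = start, * = accepting)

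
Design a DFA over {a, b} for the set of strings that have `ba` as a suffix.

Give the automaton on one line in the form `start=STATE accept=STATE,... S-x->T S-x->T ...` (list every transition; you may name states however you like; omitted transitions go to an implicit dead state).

Let each state record the length of the longest suffix of the input read so far that is also a prefix of `ba`. S1 means the last symbol is `b`; S2 means the last 2 symbols are `ba`. Accept only at S2, where the string currently ends in `ba`.
With 3 states:
        a   b  
>  S0   S0  S1 
   S1   S2  S1 
 * S2   S0  S1 
(> = start, * = accepting)

start=S0 accept=S2 S0-a->S0 S0-b->S1 S1-a->S2 S1-b->S1 S2-a->S0 S2-b->S1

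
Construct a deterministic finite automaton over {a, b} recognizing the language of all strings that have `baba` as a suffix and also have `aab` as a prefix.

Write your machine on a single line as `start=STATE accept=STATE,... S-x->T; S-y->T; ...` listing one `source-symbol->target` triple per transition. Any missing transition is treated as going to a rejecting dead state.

start=q0; accept=q8; q0-a->q1; q0-b->q2; q1-a->q3; q1-b->q2; q2-a->q2; q2-b->q2; q3-a->q2; q3-b->q4; q4-a->q5; q4-b->q4; q5-a->q6; q5-b->q7; q6-a->q6; q6-b->q4; q7-a->q8; q7-b->q4; q8-a->q6; q8-b->q7

Build one automaton per condition and run them in lockstep. The first has 5 states tracking how much of the suffix `baba` has currently been matched; the second has 5 states tracking whether the input so far still matches the prefix `aab`. A product state is a pair (one from each), accepting exactly when both do. Minimizing collapses redundant product states.
9 states suffice.
        a   b  
>  q0   q1  q2 
   q1   q3  q2 
   q2   q2  q2 
   q3   q2  q4 
   q4   q5  q4 
   q5   q6  q7 
   q6   q6  q4 
   q7   q8  q4 
 * q8   q6  q7 
(> = start, * = accepting)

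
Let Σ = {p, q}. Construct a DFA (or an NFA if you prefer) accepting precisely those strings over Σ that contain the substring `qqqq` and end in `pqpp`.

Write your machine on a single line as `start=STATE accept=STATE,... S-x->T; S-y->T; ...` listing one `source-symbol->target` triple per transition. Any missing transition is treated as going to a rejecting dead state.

Handle the two conditions separately and then intersect. One (5 states) tracks whether and how much of `qqqq` has been seen; the other (5 states) tracks how much of the suffix `pqpp` has currently been matched. Each combined state is a pair, one component from each; accept when both components accept.
13 states suffice.
          p    q  
>  S0     S1   S2 
   S1     S1   S3 
   S2     S1   S4 
   S3     S5   S4 
   S4     S1   S6 
   S5     S7   S3 
   S6     S1   S8 
   S7     S1   S3 
   S8     S9   S8 
   S9     S9  S10 
   S10   S11   S8 
   S11   S12  S10 
 * S12    S9  S10 
(> = start, * = accepting)

start=S0; accept=S12; S0-p->S1; S0-q->S2; S1-p->S1; S1-q->S3; S2-p->S1; S2-q->S4; S3-p->S5; S3-q->S4; S4-p->S1; S4-q->S6; S5-p->S7; S5-q->S3; S6-p->S1; S6-q->S8; S7-p->S1; S7-q->S3; S8-p->S9; S8-q->S8; S9-p->S9; S9-q->S10; S10-p->S11; S10-q->S8; S11-p->S12; S11-q->S10; S12-p->S9; S12-q->S10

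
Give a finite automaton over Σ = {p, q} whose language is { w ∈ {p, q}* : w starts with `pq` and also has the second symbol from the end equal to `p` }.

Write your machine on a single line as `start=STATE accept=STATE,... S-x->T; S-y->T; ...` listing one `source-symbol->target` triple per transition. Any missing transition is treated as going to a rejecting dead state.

Handle the two conditions separately and then intersect. One (4 states) tracks whether the input so far still matches the prefix `pq`; the other (7 states) tracks the last 2 symbols read. Each combined state is a pair, one component from each; accept when both components accept. Equivalent product states are then merged.
With 7 states:
        p   q  
>  s0   s1  s2 
   s1   s2  s3 
   s2   s2  s2 
 * s3   s4  s5 
   s4   s6  s3 
   s5   s4  s5 
 * s6   s6  s3 
(> = start, * = accepting)

start=s0; accept=s3,s6; s0-p->s1; s0-q->s2; s1-p->s2; s1-q->s3; s2-p->s2; s2-q->s2; s3-p->s4; s3-q->s5; s4-p->s6; s4-q->s3; s5-p->s4; s5-q->s5; s6-p->s6; s6-q->s3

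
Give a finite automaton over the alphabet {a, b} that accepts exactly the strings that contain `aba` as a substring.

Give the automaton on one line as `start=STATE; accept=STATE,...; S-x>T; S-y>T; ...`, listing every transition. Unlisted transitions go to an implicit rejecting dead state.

States q0..q2 record the length of the longest prefix of `aba` that matches the current input suffix. Reaching q3 means `aba` has been seen, and we stay there forever. Accept from q3.
A 4-state machine:
        a   b  
>  q0   q1  q0 
   q1   q1  q2 
   q2   q3  q0 
 * q3   q3  q3 
(> = start, * = accepting)

start=q0; accept=q3; q0-a>q1; q0-b>q0; q1-a>q1; q1-b>q2; q2-a>q3; q2-b>q0; q3-a>q3; q3-b>q3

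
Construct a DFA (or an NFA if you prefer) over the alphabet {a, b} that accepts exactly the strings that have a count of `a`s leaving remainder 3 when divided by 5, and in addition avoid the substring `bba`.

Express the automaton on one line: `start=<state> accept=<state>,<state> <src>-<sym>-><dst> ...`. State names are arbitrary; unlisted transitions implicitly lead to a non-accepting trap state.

Run two small machines in parallel and take their product. One (5 states) tracks the count of `a`s modulo 5; the other (4 states) tracks partial matches of the forbidden pattern `bba`. Each combined state is a pair, one component from each; accept when both components accept.
          a    b  
>  S0     S1   S2 
   S1     S3   S4 
   S2     S1   S5 
   S3     S6   S7 
   S4     S3   S8 
   S5     S9   S5 
 * S6    S10  S11 
   S7     S6  S12 
   S8    S13   S8 
   S9    S13   S9 
   S10    S0  S14 
 * S11   S10  S15 
   S12   S16  S12 
   S13   S16  S13 
   S14    S0  S17 
 * S15   S18  S15 
   S16   S18  S16 
   S17   S19  S17 
   S18   S19  S18 
   S19    S9  S19 
(> = start, * = accepting)

start=S0 accept=S6,S11,S15 S0-a->S1 S0-b->S2 S1-a->S3 S1-b->S4 S2-a->S1 S2-b->S5 S3-a->S6 S3-b->S7 S4-a->S3 S4-b->S8 S5-a->S9 S5-b->S5 S6-a->S10 S6-b->S11 S7-a->S6 S7-b->S12 S8-a->S13 S8-b->S8 S9-a->S13 S9-b->S9 S10-a->S0 S10-b->S14 S11-a->S10 S11-b->S15 S12-a->S16 S12-b->S12 S13-a->S16 S13-b->S13 S14-a->S0 S14-b->S17 S15-a->S18 S15-b->S15 S16-a->S18 S16-b->S16 S17-a->S19 S17-b->S17 S18-a->S19 S18-b->S18 S19-a->S9 S19-b->S19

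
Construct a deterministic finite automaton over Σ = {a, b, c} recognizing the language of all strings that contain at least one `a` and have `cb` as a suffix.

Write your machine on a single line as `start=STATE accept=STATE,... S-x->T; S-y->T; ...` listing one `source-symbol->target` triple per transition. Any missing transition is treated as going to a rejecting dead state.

Handle the two conditions separately and then intersect. The first has 3 states tracking the count of `a`s, saturating at 2; the second has 3 states tracking how much of the suffix `cb` has currently been matched. A product state is a pair (one from each), accepting exactly when both do.
With 9 states:
        a   b   c  
>  q0   q1  q0  q2 
   q1   q3  q1  q4 
   q2   q1  q5  q2 
   q3   q3  q3  q6 
   q4   q3  q7  q4 
   q5   q1  q0  q2 
   q6   q3  q8  q6 
 * q7   q3  q1  q4 
 * q8   q3  q3  q6 
(> = start, * = accepting)

start=q0; accept=q7,q8; q0-a->q1; q0-b->q0; q0-c->q2; q1-a->q3; q1-b->q1; q1-c->q4; q2-a->q1; q2-b->q5; q2-c->q2; q3-a->q3; q3-b->q3; q3-c->q6; q4-a->q3; q4-b->q7; q4-c->q4; q5-a->q1; q5-b->q0; q5-c->q2; q6-a->q3; q6-b->q8; q6-c->q6; q7-a->q3; q7-b->q1; q7-c->q4; q8-a->q3; q8-b->q3; q8-c->q6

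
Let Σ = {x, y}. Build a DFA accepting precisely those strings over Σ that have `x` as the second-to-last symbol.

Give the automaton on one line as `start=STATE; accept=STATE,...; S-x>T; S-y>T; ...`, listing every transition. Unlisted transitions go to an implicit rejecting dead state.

start=s0; accept=s3,s4; s0-x>s1; s0-y>s2; s1-x>s3; s1-y>s4; s2-x>s5; s2-y>s6; s3-x>s3; s3-y>s4; s4-x>s5; s4-y>s6; s5-x>s3; s5-y>s4; s6-x>s5; s6-y>s6

A DFA must remember the last 2 symbols (since which symbol is second-to-last isn't known until the input ends). Use one state per possible window of the last ≤2 symbols; accept from those whose window starts with `x`.
        x   y  
>  s0   s1  s2 
   s1   s3  s4 
   s2   s5  s6 
 * s3   s3  s4 
 * s4   s5  s6 
   s5   s3  s4 
   s6   s5  s6 
(> = start, * = accepting)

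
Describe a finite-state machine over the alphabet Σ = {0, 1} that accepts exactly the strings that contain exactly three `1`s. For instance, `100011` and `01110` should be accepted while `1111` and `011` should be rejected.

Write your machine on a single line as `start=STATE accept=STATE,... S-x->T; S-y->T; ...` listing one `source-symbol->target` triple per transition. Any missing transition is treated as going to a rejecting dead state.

Count `1`s, saturating at 4: states S0 through S3 mean 0 through 3 `1`s seen; S4 means more than 3. Each `1` increments (capped at S4); other symbols loop. Accept from {S3}.
With 5 states:
        0   1  
>  S0   S0  S1 
   S1   S1  S2 
   S2   S2  S3 
 * S3   S3  S4 
   S4   S4  S4 
(> = start, * = accepting)

start=S0; accept=S3; S0-0->S0; S0-1->S1; S1-0->S1; S1-1->S2; S2-0->S2; S2-1->S3; S3-0->S3; S3-1->S4; S4-0->S4; S4-1->S4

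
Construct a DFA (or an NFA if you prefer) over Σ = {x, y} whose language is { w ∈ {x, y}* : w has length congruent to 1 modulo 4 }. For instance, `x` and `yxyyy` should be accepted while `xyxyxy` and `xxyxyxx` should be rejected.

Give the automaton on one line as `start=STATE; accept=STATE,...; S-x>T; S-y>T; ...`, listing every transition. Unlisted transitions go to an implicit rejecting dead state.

Count input length modulo 4: every symbol advances one step around the cycle S0 → S1 → S2 → S3 → S0. Accept at S1.
A 4-state machine:
        x   y  
>  S0   S1  S1 
 * S1   S2  S2 
   S2   S3  S3 
   S3   S0  S0 
(> = start, * = accepting)

start=S0; accept=S1; S0-x>S1; S0-y>S1; S1-x>S2; S1-y>S2; S2-x>S3; S2-y>S3; S3-x>S0; S3-y>S0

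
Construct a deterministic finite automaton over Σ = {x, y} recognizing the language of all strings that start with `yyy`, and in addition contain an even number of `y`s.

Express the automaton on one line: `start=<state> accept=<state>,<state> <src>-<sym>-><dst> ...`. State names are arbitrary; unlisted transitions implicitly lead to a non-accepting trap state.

start=A accept=F A-x->B A-y->C B-x->B B-y->B C-x->B C-y->D D-x->B D-y->E E-x->E E-y->F F-x->F F-y->E

Run two small machines in parallel and take their product. One (5 states) tracks whether the input so far still matches the prefix `yyy`; the other (2 states) tracks the count of `y`s modulo 2. Each combined state is a pair, one component from each; accept when both components accept. Equivalent product states are then merged.
With 6 states:
       x  y 
>  A   B  C 
   B   B  B 
   C   B  D 
   D   B  E 
   E   E  F 
 * F   F  E 
(> = start, * = accepting)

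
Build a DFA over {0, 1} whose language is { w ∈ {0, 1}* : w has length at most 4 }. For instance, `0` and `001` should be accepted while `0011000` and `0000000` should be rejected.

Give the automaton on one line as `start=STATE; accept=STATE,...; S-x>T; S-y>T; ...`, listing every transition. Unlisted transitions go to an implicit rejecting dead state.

start=q0; accept=q0,q1,q2,q3,q4; q0-0>q1; q0-1>q1; q1-0>q2; q1-1>q2; q2-0>q3; q2-1>q3; q3-0>q4; q3-1>q4; q4-0>q5; q4-1>q5; q5-0>q5; q5-1>q5

We only need to distinguish lengths 0, 1, …, 4, and '>4'. Chain q0 → q1 → q2 → q3 → q4 → q5 on every symbol, with q5 looping. Accepting states: {q0, q1, q2, q3, q4}.
A 6-state machine:
        0   1  
>* q0   q1  q1 
 * q1   q2  q2 
 * q2   q3  q3 
 * q3   q4  q4 
 * q4   q5  q5 
   q5   q5  q5 
(> = start, * = accepting)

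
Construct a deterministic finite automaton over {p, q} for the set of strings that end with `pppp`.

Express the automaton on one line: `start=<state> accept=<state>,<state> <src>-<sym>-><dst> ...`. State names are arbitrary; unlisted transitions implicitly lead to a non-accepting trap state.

start=s0 accept=s4 s0-p->s1 s0-q->s0 s1-p->s2 s1-q->s0 s2-p->s3 s2-q->s0 s3-p->s4 s3-q->s0 s4-p->s4 s4-q->s0

Remember how much of `pppp` the current input suffix matches. State s0 means no match yet; s1 means the last symbol is `p`; s2 means the last 2 symbols are `pp`; s3 means the last 3 symbols are `ppp`; s4 means the last 4 symbols are `pppp`. Only s4 accepts. On a mismatch, fall back to the longest proper suffix that is still a prefix of `pppp`.
A 5-state machine:
        p   q  
>  s0   s1  s0 
   s1   s2  s0 
   s2   s3  s0 
   s3   s4  s0 
 * s4   s4  s0 
(> = start, * = accepting)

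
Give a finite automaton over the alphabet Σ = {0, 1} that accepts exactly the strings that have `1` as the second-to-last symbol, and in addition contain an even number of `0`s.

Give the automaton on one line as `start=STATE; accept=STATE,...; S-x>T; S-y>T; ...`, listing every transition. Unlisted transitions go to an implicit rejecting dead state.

Build one automaton per condition and run them in lockstep. One (7 states) tracks the last 2 symbols read; the other (2 states) tracks the count of `0`s modulo 2. Each combined state is a pair, one component from each; accept when both components accept.
An 11-state machine:
       0  1 
>  A   B  C 
   B   D  E 
   C   F  G 
   D   H  I 
   E   J  K 
   F   D  E 
 * G   F  G 
   H   D  E 
   I   F  G 
 * J   H  I 
   K   J  K 
(> = start, * = accepting)

start=A; accept=G,J; A-0>B; A-1>C; B-0>D; B-1>E; C-0>F; C-1>G; D-0>H; D-1>I; E-0>J; E-1>K; F-0>D; F-1>E; G-0>F; G-1>G; H-0>D; H-1>E; I-0>F; I-1>G; J-0>H; J-1>I; K-0>J; K-1>K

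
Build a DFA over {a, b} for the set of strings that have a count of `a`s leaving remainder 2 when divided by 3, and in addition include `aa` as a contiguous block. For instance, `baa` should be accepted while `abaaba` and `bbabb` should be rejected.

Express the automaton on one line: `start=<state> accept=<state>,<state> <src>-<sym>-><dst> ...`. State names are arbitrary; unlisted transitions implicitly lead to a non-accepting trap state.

Run two small machines in parallel and take their product. The first has 3 states tracking the count of `a`s modulo 3; the second has 3 states tracking whether and how much of `aa` has been seen. A product state is a pair (one from each), accepting exactly when both do.
9 states suffice.
        a   b  
>  S0   S1  S0 
   S1   S2  S3 
 * S2   S4  S2 
   S3   S5  S3 
   S4   S6  S4 
   S5   S4  S7 
   S6   S2  S6 
   S7   S8  S7 
   S8   S6  S0 
(> = start, * = accepting)

start=S0 accept=S2 S0-a->S1 S0-b->S0 S1-a->S2 S1-b->S3 S2-a->S4 S2-b->S2 S3-a->S5 S3-b->S3 S4-a->S6 S4-b->S4 S5-a->S4 S5-b->S7 S6-a->S2 S6-b->S6 S7-a->S8 S7-b->S7 S8-a->S6 S8-b->S0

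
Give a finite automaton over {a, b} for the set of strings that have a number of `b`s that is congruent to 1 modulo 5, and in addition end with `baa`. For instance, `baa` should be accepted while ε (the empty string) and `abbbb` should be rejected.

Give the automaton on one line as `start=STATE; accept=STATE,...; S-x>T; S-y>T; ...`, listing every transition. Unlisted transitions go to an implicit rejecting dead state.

start=q0; accept=q4; q0-a>q0; q0-b>q1; q1-a>q2; q1-b>q3; q2-a>q4; q2-b>q3; q3-a>q3; q3-b>q5; q4-a>q6; q4-b>q3; q5-a>q5; q5-b>q7; q6-a>q6; q6-b>q3; q7-a>q7; q7-b>q0

Run two small machines in parallel and take their product. One (5 states) tracks the count of `b`s modulo 5; the other (4 states) tracks how much of the suffix `baa` has currently been matched. Each combined state is a pair, one component from each; accept when both components accept. Minimizing collapses redundant product states.
        a   b  
>  q0   q0  q1 
   q1   q2  q3 
   q2   q4  q3 
   q3   q3  q5 
 * q4   q6  q3 
   q5   q5  q7 
   q6   q6  q3 
   q7   q7  q0 
(> = start, * = accepting)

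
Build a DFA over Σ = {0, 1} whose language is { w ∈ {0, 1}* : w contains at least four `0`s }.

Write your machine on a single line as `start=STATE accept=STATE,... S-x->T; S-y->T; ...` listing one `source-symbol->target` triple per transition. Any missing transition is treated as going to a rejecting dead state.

Only the number of `0`s matters, and only up to 5. Make a chain S0 → S1 → S2 → S3 → S4 → S5 advanced by each `0` (with S5 absorbing); every other symbol self-loops. The accepting set is {S4, S5}.
A 6-state machine:
        0   1  
>  S0   S1  S0 
   S1   S2  S1 
   S2   S3  S2 
   S3   S4  S3 
 * S4   S5  S4 
 * S5   S5  S5 
(> = start, * = accepting)

start=S0; accept=S4,S5; S0-0->S1; S0-1->S0; S1-0->S2; S1-1->S1; S2-0->S3; S2-1->S2; S3-0->S4; S3-1->S3; S4-0->S5; S4-1->S4; S5-0->S5; S5-1->S5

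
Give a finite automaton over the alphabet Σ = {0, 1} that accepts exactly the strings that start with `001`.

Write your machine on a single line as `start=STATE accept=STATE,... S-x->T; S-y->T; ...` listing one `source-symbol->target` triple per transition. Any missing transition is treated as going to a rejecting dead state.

start=s0; accept=s3; s0-0->s1; s0-1->s4; s1-0->s2; s1-1->s4; s2-0->s4; s2-1->s3; s3-0->s3; s3-1->s3; s4-0->s4; s4-1->s4

Check the first 3 symbols one by one: s0 through s2 record how many have matched `001` so far; any wrong symbol goes to the dead state s4. After all 3 match we enter the accepting sink s3.
A 5-state machine:
        0   1  
>  s0   s1  s4 
   s1   s2  s4 
   s2   s4  s3 
 * s3   s3  s3 
   s4   s4  s4 
(> = start, * = accepting)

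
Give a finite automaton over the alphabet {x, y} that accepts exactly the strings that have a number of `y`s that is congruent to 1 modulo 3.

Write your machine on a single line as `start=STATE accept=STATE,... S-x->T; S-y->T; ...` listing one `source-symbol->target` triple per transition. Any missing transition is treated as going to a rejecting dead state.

start=q0; accept=q1; q0-x->q0; q0-y->q1; q1-x->q1; q1-y->q2; q2-x->q2; q2-y->q0

Keep the running count of `y`s modulo 3: each `y` advances along the cycle q0 → q1 → q2 → q0 while other symbols loop. Accept at q1.
3 states suffice.
        x   y  
>  q0   q0  q1 
 * q1   q1  q2 
   q2   q2  q0 
(> = start, * = accepting)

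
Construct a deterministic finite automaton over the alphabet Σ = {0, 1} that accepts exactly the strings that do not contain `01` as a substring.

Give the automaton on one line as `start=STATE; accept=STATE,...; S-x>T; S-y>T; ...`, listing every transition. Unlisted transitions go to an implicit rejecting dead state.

This is the complement of 'contains `01`'. Use the same substring-matching states — A through C holding how much of `01` has just been matched — but flip the accepting set: everything except the trap C accepts.
A 3-state machine:
       0  1 
>* A   B  A 
 * B   B  C 
   C   C  C 
(> = start, * = accepting)

start=A; accept=A,B; A-0>B; A-1>A; B-0>B; B-1>C; C-0>C; C-1>C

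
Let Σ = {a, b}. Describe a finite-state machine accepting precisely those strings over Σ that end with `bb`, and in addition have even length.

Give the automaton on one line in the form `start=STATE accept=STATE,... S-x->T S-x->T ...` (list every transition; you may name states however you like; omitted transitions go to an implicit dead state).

Run two small machines in parallel and take their product. The first has 3 states tracking how much of the suffix `bb` has currently been matched; the second has 2 states tracking the input length modulo 2. A product state is a pair (one from each), accepting exactly when both do. Equivalent product states are then merged.
        a   b  
>  q0   q1  q2 
   q1   q0  q0 
   q2   q0  q3 
 * q3   q1  q2 
(> = start, * = accepting)

start=q0 accept=q3 q0-a->q1 q0-b->q2 q1-a->q0 q1-b->q0 q2-a->q0 q2-b->q3 q3-a->q1 q3-b->q2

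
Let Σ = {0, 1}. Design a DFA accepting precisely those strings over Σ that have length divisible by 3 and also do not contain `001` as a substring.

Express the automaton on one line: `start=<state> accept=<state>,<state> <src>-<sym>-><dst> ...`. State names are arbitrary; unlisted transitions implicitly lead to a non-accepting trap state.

Handle the two conditions separately and then intersect. The first has 3 states tracking the input length modulo 3; the second has 4 states tracking partial matches of the forbidden pattern `001`. A product state is a pair (one from each), accepting exactly when both do. Equivalent product states are then merged.
A 10-state machine:
        0   1  
>* q0   q1  q2 
   q1   q3  q4 
   q2   q5  q4 
   q3   q6  q7 
   q4   q8  q0 
   q5   q6  q0 
 * q6   q9  q7 
   q7   q7  q7 
 * q8   q9  q2 
   q9   q3  q7 
(> = start, * = accepting)

start=q0 accept=q0,q6,q8 q0-0->q1 q0-1->q2 q1-0->q3 q1-1->q4 q2-0->q5 q2-1->q4 q3-0->q6 q3-1->q7 q4-0->q8 q4-1->q0 q5-0->q6 q5-1->q0 q6-0->q9 q6-1->q7 q7-0->q7 q7-1->q7 q8-0->q9 q8-1->q2 q9-0->q3 q9-1->q7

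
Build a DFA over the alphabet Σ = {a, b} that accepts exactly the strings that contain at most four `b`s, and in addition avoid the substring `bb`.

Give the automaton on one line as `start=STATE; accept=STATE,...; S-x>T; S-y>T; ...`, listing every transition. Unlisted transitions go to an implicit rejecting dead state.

start=q0; accept=q0,q1,q2,q4,q5,q6,q7,q8; q0-a>q0; q0-b>q1; q1-a>q2; q1-b>q3; q2-a>q2; q2-b>q4; q3-a>q3; q3-b>q3; q4-a>q5; q4-b>q3; q5-a>q5; q5-b>q6; q6-a>q7; q6-b>q3; q7-a>q7; q7-b>q8; q8-a>q8; q8-b>q3

Build one automaton per condition and run them in lockstep. One (6 states) tracks the count of `b`s, saturating at 5; the other (3 states) tracks partial matches of the forbidden pattern `bb`. Each combined state is a pair, one component from each; accept when both components accept. After merging equivalent states the machine shrinks.
        a   b  
>* q0   q0  q1 
 * q1   q2  q3 
 * q2   q2  q4 
   q3   q3  q3 
 * q4   q5  q3 
 * q5   q5  q6 
 * q6   q7  q3 
 * q7   q7  q8 
 * q8   q8  q3 
(> = start, * = accepting)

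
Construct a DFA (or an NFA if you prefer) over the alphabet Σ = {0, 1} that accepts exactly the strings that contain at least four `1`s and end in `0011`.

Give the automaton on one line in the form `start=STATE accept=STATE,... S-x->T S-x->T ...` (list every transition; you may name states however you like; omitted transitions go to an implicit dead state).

Build one automaton per condition and run them in lockstep. One (6 states) tracks the count of `1`s, saturating at 5; the other (5 states) tracks how much of the suffix `0011` has currently been matched. Each combined state is a pair, one component from each; accept when both components accept. Minimizing collapses redundant product states.
A 7-state machine:
        0   1  
>  s0   s0  s1 
   s1   s1  s2 
   s2   s3  s2 
   s3   s4  s2 
   s4   s4  s5 
   s5   s3  s6 
 * s6   s3  s2 
(> = start, * = accepting)

start=s0 accept=s6 s0-0->s0 s0-1->s1 s1-0->s1 s1-1->s2 s2-0->s3 s2-1->s2 s3-0->s4 s3-1->s2 s4-0->s4 s4-1->s5 s5-0->s3 s5-1->s6 s6-0->s3 s6-1->s2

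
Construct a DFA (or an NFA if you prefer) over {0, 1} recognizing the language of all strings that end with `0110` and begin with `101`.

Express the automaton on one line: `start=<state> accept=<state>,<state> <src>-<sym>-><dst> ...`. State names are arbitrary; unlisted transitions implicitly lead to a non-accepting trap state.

start=q0 accept=q11 q0-0->q1 q0-1->q2 q1-0->q1 q1-1->q3 q2-0->q4 q2-1->q5 q3-0->q1 q3-1->q6 q4-0->q1 q4-1->q7 q5-0->q1 q5-1->q5 q6-0->q8 q6-1->q5 q7-0->q9 q7-1->q10 q8-0->q1 q8-1->q3 q9-0->q9 q9-1->q7 q10-0->q11 q10-1->q12 q11-0->q9 q11-1->q7 q12-0->q9 q12-1->q12

Run two small machines in parallel and take their product. The first has 5 states tracking how much of the suffix `0110` has currently been matched; the second has 5 states tracking whether the input so far still matches the prefix `101`. A product state is a pair (one from each), accepting exactly when both do.
13 states suffice.
          0    1  
>  q0     q1   q2 
   q1     q1   q3 
   q2     q4   q5 
   q3     q1   q6 
   q4     q1   q7 
   q5     q1   q5 
   q6     q8   q5 
   q7     q9  q10 
   q8     q1   q3 
   q9     q9   q7 
   q10   q11  q12 
 * q11    q9   q7 
   q12    q9  q12 
(> = start, * = accepting)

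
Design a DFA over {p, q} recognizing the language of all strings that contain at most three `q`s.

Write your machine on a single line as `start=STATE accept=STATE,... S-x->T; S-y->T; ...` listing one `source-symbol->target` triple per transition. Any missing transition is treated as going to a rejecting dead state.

Only the number of `q`s matters, and only up to 4. Make a chain s0 → s1 → s2 → s3 → s4 advanced by each `q` (with s4 absorbing); every other symbol self-loops. The accepting set is {s0, s1, s2, s3}.
        p   q  
>* s0   s0  s1 
 * s1   s1  s2 
 * s2   s2  s3 
 * s3   s3  s4 
   s4   s4  s4 
(> = start, * = accepting)

start=s0; accept=s0,s1,s2,s3; s0-p->s0; s0-q->s1; s1-p->s1; s1-q->s2; s2-p->s2; s2-q->s3; s3-p->s3; s3-q->s4; s4-p->s4; s4-q->s4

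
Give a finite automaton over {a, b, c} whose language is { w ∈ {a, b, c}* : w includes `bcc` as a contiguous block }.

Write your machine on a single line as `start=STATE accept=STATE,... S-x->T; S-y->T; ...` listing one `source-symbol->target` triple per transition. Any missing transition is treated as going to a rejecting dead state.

Track how much of `bcc` has been matched so far: state q0 is no progress, q3 is the absorbing accept state reached once `bcc` has occurred. Intermediate states record partial matches; on a mismatch, fall back to the longest reusable overlap.
A 4-state machine:
        a   b   c  
>  q0   q0  q1  q0 
   q1   q0  q1  q2 
   q2   q0  q1  q3 
 * q3   q3  q3  q3 
(> = start, * = accepting)

start=q0; accept=q3; q0-a->q0; q0-b->q1; q0-c->q0; q1-a->q0; q1-b->q1; q1-c->q2; q2-a->q0; q2-b->q1; q2-c->q3; q3-a->q3; q3-b->q3; q3-c->q3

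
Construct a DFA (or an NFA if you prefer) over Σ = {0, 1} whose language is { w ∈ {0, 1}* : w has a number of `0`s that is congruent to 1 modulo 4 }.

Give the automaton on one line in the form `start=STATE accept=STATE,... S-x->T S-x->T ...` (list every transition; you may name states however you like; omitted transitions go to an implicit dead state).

Keep the running count of `0`s modulo 4: each `0` advances along the cycle A → B → C → D → A while other symbols loop. Accept at B.
       0  1 
>  A   B  A 
 * B   C  B 
   C   D  C 
   D   A  D 
(> = start, * = accepting)

start=A accept=B A-0->B A-1->A B-0->C B-1->B C-0->D C-1->C D-0->A D-1->D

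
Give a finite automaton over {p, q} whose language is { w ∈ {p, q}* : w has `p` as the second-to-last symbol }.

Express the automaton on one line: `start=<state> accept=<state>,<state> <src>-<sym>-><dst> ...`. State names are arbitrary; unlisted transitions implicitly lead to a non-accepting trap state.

A DFA must remember the last 2 symbols (since which symbol is second-to-last isn't known until the input ends). Use one state per possible window of the last ≤2 symbols; accept from those whose window starts with `p`.
A 7-state machine:
        p   q  
>  s0   s1  s2 
   s1   s3  s4 
   s2   s5  s6 
 * s3   s3  s4 
 * s4   s5  s6 
   s5   s3  s4 
   s6   s5  s6 
(> = start, * = accepting)

start=s0 accept=s3,s4 s0-p->s1 s0-q->s2 s1-p->s3 s1-q->s4 s2-p->s5 s2-q->s6 s3-p->s3 s3-q->s4 s4-p->s5 s4-q->s6 s5-p->s3 s5-q->s4 s6-p->s5 s6-q->s6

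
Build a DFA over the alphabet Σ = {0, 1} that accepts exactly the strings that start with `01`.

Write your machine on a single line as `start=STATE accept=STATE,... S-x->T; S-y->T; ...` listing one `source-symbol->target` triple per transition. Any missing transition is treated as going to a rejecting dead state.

start=q0; accept=q2; q0-0->q1; q0-1->q3; q1-0->q3; q1-1->q2; q2-0->q2; q2-1->q2; q3-0->q3; q3-1->q3

Walk along `01` while the input agrees: from q0 take `0` to q1, and so on. Any deviation drops to the rejecting sink q3. Once q2 is reached the prefix is confirmed and every continuation is accepted.
With 4 states:
        0   1  
>  q0   q1  q3 
   q1   q3  q2 
 * q2   q2  q2 
   q3   q3  q3 
(> = start, * = accepting)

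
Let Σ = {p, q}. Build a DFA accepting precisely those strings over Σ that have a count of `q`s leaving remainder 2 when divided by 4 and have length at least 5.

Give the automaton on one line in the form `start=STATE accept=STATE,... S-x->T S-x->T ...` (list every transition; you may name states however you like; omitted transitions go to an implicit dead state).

Build one automaton per condition and run them in lockstep. One (4 states) tracks the count of `q`s modulo 4; the other (7 states) tracks the input length, saturating at 6. Each combined state is a pair, one component from each; accept when both components accept. After merging equivalent states the machine shrinks.
13 states suffice.
          p    q  
>  s0     s1   s2 
   s1     s3   s4 
   s2     s4   s5 
   s3     s6   s7 
   s4     s7   s8 
   s5     s8   s9 
   s6     s6  s10 
   s7    s10  s11 
   s8    s11   s9 
   s9     s9   s6 
   s10   s10  s12 
   s11   s12   s9 
 * s12   s12   s9 
(> = start, * = accepting)

start=s0 accept=s12 s0-p->s1 s0-q->s2 s1-p->s3 s1-q->s4 s2-p->s4 s2-q->s5 s3-p->s6 s3-q->s7 s4-p->s7 s4-q->s8 s5-p->s8 s5-q->s9 s6-p->s6 s6-q->s10 s7-p->s10 s7-q->s11 s8-p->s11 s8-q->s9 s9-p->s9 s9-q->s6 s10-p->s10 s10-q->s12 s11-p->s12 s11-q->s9 s12-p->s12 s12-q->s9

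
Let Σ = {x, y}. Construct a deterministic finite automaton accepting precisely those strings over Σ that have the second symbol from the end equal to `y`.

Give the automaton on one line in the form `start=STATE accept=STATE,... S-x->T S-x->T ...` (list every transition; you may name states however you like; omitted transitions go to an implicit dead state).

start=q0 accept=q5,q6 q0-x->q1 q0-y->q2 q1-x->q3 q1-y->q4 q2-x->q5 q2-y->q6 q3-x->q3 q3-y->q4 q4-x->q5 q4-y->q6 q5-x->q3 q5-y->q4 q6-x->q5 q6-y->q6

Because acceptance depends on a position counted from the end, the machine has to buffer the most recent 2 symbols. Make each state the string of the last up-to-2 symbols read; on input `x` shift the window left and append `x`. Accept when the buffered window has length 2 and begins with `y`.
7 states suffice.
        x   y  
>  q0   q1  q2 
   q1   q3  q4 
   q2   q5  q6 
   q3   q3  q4 
   q4   q5  q6 
 * q5   q3  q4 
 * q6   q5  q6 
(> = start, * = accepting)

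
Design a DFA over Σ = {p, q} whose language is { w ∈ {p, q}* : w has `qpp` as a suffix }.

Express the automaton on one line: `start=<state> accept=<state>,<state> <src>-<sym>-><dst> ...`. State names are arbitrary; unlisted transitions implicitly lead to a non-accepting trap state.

Remember how much of `qpp` the current input suffix matches. State s0 means no match yet; s1 means the last symbol is `q`; s2 means the last 2 symbols are `qp`; s3 means the last 3 symbols are `qpp`. Only s3 accepts. On a mismatch, fall back to the longest proper suffix that is still a prefix of `qpp`.
        p   q  
>  s0   s0  s1 
   s1   s2  s1 
   s2   s3  s1 
 * s3   s0  s1 
(> = start, * = accepting)

start=s0 accept=s3 s0-p->s0 s0-q->s1 s1-p->s2 s1-q->s1 s2-p->s3 s2-q->s1 s3-p->s0 s3-q->s1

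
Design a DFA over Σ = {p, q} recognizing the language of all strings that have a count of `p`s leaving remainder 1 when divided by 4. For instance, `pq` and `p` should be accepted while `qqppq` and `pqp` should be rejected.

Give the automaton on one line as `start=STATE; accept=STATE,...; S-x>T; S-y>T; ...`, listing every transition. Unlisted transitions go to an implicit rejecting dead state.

start=A; accept=B; A-p>B; A-q>A; B-p>C; B-q>B; C-p>D; C-q>C; D-p>A; D-q>D

Keep the running count of `p`s modulo 4: each `p` advances along the cycle A → B → C → D → A while other symbols loop. Accept at B.
       p  q 
>  A   B  A 
 * B   C  B 
   C   D  C 
   D   A  D 
(> = start, * = accepting)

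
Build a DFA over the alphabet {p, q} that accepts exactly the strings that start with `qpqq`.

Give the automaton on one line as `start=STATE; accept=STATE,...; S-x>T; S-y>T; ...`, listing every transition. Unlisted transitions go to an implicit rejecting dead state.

Check the first 4 symbols one by one: s0 through s3 record how many have matched `qpqq` so far; any wrong symbol goes to the dead state s5. After all 4 match we enter the accepting sink s4.
A 6-state machine:
        p   q  
>  s0   s5  s1 
   s1   s2  s5 
   s2   s5  s3 
   s3   s5  s4 
 * s4   s4  s4 
   s5   s5  s5 
(> = start, * = accepting)

start=s0; accept=s4; s0-p>s5; s0-q>s1; s1-p>s2; s1-q>s5; s2-p>s5; s2-q>s3; s3-p>s5; s3-q>s4; s4-p>s4; s4-q>s4; s5-p>s5; s5-q>s5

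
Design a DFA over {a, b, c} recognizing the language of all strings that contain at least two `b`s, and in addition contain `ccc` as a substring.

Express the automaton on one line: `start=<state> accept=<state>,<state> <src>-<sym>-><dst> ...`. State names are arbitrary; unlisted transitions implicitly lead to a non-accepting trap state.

start=q0 accept=q14,q15 q0-a->q0 q0-b->q1 q0-c->q2 q1-a->q1 q1-b->q3 q1-c->q4 q2-a->q0 q2-b->q1 q2-c->q5 q3-a->q3 q3-b->q6 q3-c->q7 q4-a->q1 q4-b->q3 q4-c->q8 q5-a->q0 q5-b->q1 q5-c->q9 q6-a->q6 q6-b->q6 q6-c->q10 q7-a->q3 q7-b->q6 q7-c->q11 q8-a->q1 q8-b->q3 q8-c->q12 q9-a->q9 q9-b->q12 q9-c->q9 q10-a->q6 q10-b->q6 q10-c->q13 q11-a->q3 q11-b->q6 q11-c->q14 q12-a->q12 q12-b->q14 q12-c->q12 q13-a->q6 q13-b->q6 q13-c->q15 q14-a->q14 q14-b->q15 q14-c->q14 q15-a->q15 q15-b->q15 q15-c->q15

Build one automaton per condition and run them in lockstep. The first has 4 states tracking the count of `b`s, saturating at 3; the second has 4 states tracking whether and how much of `ccc` has been seen. A product state is a pair (one from each), accepting exactly when both do.
16 states suffice.
          a    b    c  
>  q0     q0   q1   q2 
   q1     q1   q3   q4 
   q2     q0   q1   q5 
   q3     q3   q6   q7 
   q4     q1   q3   q8 
   q5     q0   q1   q9 
   q6     q6   q6  q10 
   q7     q3   q6  q11 
   q8     q1   q3  q12 
   q9     q9  q12   q9 
   q10    q6   q6  q13 
   q11    q3   q6  q14 
   q12   q12  q14  q12 
   q13    q6   q6  q15 
 * q14   q14  q15  q14 
 * q15   q15  q15  q15 
(> = start, * = accepting)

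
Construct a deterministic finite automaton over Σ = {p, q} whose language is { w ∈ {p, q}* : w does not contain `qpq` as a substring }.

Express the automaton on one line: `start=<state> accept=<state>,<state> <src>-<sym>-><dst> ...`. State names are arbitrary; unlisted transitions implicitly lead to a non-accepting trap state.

start=A accept=A,B,C A-p->A A-q->B B-p->C B-q->B C-p->A C-q->D D-p->D D-q->D

Track partial matches of the forbidden pattern `qpq`. State D is a dead state reached once `qpq` has occurred; every other state accepts. A means no part of `qpq` is currently matched.
4 states suffice.
       p  q 
>* A   A  B 
 * B   C  B 
 * C   A  D 
   D   D  D 
(> = start, * = accepting)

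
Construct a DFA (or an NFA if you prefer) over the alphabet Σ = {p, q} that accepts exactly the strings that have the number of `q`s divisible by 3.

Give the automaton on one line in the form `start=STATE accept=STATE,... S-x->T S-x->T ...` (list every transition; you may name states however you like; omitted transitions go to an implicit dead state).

Keep the running count of `q`s modulo 3: each `q` advances along the cycle A → B → C → A while other symbols loop. Accept at A.
With 3 states:
       p  q 
>* A   A  B 
   B   B  C 
   C   C  A 
(> = start, * = accepting)

start=A accept=A A-p->A A-q->B B-p->B B-q->C C-p->C C-q->A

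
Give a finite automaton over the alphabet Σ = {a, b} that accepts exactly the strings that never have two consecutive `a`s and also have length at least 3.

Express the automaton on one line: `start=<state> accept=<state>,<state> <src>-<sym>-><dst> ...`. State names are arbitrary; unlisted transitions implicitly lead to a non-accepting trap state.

start=q0 accept=q7,q8,q10,q11 q0-a->q1 q0-b->q2 q1-a->q3 q1-b->q4 q2-a->q5 q2-b->q4 q3-a->q6 q3-b->q6 q4-a->q7 q4-b->q8 q5-a->q6 q5-b->q8 q6-a->q9 q6-b->q9 q7-a->q9 q7-b->q10 q8-a->q11 q8-b->q10 q9-a->q9 q9-b->q9 q10-a->q11 q10-b->q10 q11-a->q9 q11-b->q10

Build one automaton per condition and run them in lockstep. One (3 states) tracks partial matches of the forbidden pattern `aa`; the other (5 states) tracks the input length, saturating at 4. Each combined state is a pair, one component from each; accept when both components accept.
12 states suffice.
          a    b  
>  q0     q1   q2 
   q1     q3   q4 
   q2     q5   q4 
   q3     q6   q6 
   q4     q7   q8 
   q5     q6   q8 
   q6     q9   q9 
 * q7     q9  q10 
 * q8    q11  q10 
   q9     q9   q9 
 * q10   q11  q10 
 * q11    q9  q10 
(> = start, * = accepting)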